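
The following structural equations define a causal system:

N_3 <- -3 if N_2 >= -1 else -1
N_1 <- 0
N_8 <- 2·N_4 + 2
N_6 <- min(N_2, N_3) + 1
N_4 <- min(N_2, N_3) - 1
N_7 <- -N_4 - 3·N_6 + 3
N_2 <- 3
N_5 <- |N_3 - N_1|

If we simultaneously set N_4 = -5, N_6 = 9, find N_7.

-19

Setting N_4 = -5, N_6 = 9 by intervention discards those variables' equations.
N_7 = -N_4 - 3·N_6 + 3  [with N_4=-5, N_6=9]  = -19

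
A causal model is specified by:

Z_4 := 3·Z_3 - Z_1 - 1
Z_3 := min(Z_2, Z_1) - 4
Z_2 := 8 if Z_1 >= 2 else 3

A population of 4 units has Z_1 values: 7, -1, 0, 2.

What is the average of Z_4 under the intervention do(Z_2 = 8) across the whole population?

Under do(Z_2=8), Z_2's equation is replaced by Z_2=8 for every unit. Per-unit Z_4: 1, -15, -13, -9. Mean = -9.

-9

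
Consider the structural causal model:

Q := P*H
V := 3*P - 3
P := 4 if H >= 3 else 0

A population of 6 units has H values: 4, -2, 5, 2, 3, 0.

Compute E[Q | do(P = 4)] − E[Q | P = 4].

-8

Under do(P=4), P's equation is replaced by P=4 for every unit. Per-unit Q: 16, -8, 20, 8, 12, 0. Mean = 8.
Conditioning on P=4 selects the 3 unit(s) with H ∈ {4, 5, 3}. Their Q values: 16, 20, 12. Mean = 16.
Difference = 8 − 16 = -8.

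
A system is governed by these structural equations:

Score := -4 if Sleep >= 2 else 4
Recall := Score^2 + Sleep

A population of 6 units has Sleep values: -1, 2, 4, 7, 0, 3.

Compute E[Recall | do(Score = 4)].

18.5

do(Score=4) breaks Score's dependence on Sleep. With Score=4 fixed, Recall across the units is 15, 18, 20, 23, 16, 19, mean 18.5.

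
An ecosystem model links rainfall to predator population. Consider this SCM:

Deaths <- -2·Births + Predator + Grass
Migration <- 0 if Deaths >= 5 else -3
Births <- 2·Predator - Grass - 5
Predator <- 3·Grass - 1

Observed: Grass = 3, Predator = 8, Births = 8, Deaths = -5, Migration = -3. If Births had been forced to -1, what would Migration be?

do(Births=-1) replaces the equation Births <- 2·Predator - Grass - 5 with the constant Births = -1.
Predator = 3·Grass - 1  [with Grass=3]  = 8
Deaths = -2·Births + Predator + Grass  [with Births=-1, Predator=8, Grass=3]  = 13
Migration = 0 if Deaths >= 5 else -3  [with Deaths=13]  = 0

0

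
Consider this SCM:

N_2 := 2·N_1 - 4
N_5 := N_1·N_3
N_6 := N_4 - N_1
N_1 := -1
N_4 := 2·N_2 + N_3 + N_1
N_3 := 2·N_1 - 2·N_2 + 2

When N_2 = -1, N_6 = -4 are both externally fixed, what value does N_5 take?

Setting N_2 = -1, N_6 = -4 by intervention discards those variables' equations.
N_3 = 2·N_1 - 2·N_2 + 2  [with N_1=-1, N_2=-1]  = 2
N_5 = N_1·N_3  [with N_1=-1, N_3=2]  = -2

-2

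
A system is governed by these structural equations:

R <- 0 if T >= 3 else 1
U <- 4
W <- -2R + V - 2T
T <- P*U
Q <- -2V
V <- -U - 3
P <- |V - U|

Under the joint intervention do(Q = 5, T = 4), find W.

Under do(Q = 5, T = 4), each intervened variable's structural equation is replaced by its fixed value.
V = -U - 3  [with U=4]  = -7
R = 0 if T >= 3 else 1  [with T=4]  = 0
W = -2R + V - 2T  [with R=0, V=-7, T=4]  = -15

-15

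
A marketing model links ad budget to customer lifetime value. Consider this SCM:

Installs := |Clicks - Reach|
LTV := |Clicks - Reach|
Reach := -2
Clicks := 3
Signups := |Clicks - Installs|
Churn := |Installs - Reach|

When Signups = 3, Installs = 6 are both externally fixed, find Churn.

8

The joint intervention fixes Signups = 3, Installs = 6, removing each variable's own equation.
Churn = |Installs - Reach|  [with Installs=6, Reach=-2]  = 8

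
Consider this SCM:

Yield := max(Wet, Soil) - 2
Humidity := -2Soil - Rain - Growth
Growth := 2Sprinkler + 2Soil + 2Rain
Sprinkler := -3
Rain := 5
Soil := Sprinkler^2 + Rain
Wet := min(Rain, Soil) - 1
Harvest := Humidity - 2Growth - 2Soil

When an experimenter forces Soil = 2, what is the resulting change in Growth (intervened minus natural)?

do(Soil=2) replaces the equation Soil := Sprinkler^2 + Rain with the constant Soil = 2.
Growth = 2Sprinkler + 2Soil + 2Rain  [with Sprinkler=-3, Soil=2, Rain=5]  = 8
Without intervention: Soil = Sprinkler^2 + Rain  [with Sprinkler=-3, Rain=5]  = 14; Growth = 2Sprinkler + 2Soil + 2Rain  [with Sprinkler=-3, Soil=14, Rain=5]  = 32.
Change = 8 − 32 = -24.

-24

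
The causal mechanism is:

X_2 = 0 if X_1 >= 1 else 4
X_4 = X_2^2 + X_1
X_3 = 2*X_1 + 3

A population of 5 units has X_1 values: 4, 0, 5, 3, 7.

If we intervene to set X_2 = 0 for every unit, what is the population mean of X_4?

3.8

The intervention sets X_2=0 in all 5 units regardless of X_1. Recomputing X_4 per unit gives 4, 0, 5, 3, 7; average 3.8.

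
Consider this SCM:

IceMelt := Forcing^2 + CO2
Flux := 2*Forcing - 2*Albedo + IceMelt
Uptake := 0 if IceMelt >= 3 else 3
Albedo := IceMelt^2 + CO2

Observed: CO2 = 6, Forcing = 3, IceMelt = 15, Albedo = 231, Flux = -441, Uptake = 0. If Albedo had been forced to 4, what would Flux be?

Intervening sets Albedo = 4 and removes its equation (Albedo := IceMelt^2 + CO2).
IceMelt = Forcing^2 + CO2  [with Forcing=3, CO2=6]  = 15
Flux = 2*Forcing - 2*Albedo + IceMelt  [with Forcing=3, Albedo=4, IceMelt=15]  = 13

13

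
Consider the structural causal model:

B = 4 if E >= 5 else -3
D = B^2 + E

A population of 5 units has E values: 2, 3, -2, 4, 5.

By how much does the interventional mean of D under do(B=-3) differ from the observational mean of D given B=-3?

0.65

do(B=-3) breaks B's dependence on E. With B=-3 fixed, D across the units is 11, 12, 7, 13, 14, mean 11.4.
E[D|B=-3] averages over only the 4 units with B=-3 (E = 2, 3, -2, 4): D = 11, 12, 7, 13, mean 10.75.
Difference = 11.4 − 10.75 = 0.65.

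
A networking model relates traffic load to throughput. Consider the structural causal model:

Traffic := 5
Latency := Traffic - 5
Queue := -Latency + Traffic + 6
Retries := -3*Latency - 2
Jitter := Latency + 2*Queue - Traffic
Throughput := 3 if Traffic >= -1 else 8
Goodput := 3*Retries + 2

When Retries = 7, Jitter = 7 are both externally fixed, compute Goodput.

Under do(Retries = 7, Jitter = 7), each intervened variable's structural equation is replaced by its fixed value.
Goodput = 3*Retries + 2  [with Retries=7]  = 23

23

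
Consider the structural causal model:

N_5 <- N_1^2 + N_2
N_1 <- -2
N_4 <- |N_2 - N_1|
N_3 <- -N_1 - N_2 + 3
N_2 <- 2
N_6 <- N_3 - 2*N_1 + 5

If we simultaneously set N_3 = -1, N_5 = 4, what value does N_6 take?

8

Setting N_3 = -1, N_5 = 4 by intervention discards those variables' equations.
N_6 = N_3 - 2*N_1 + 5  [with N_3=-1, N_1=-2]  = 8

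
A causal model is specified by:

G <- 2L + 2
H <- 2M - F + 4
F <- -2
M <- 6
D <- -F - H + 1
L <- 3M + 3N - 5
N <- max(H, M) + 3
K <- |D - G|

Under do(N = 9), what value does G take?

The intervention breaks the incoming arrows to N: N <- max(H, M) + 3 no longer applies, and N = 9.
L = 3M + 3N - 5  [with M=6, N=9]  = 40
G = 2L + 2  [with L=40]  = 82

82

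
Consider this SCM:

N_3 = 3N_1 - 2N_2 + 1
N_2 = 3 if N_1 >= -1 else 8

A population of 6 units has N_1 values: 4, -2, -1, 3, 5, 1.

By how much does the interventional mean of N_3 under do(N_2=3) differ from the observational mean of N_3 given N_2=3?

-2.2

Every unit gets N_2=3 under the intervention. N_3 values become 7, -11, -8, 4, 10, -2; E[N_3|do(N_2=3)] = 0.
Observing N_2=3 restricts to units where N_2's equation naturally yields 3: N_1 ∈ {4, -1, 3, 5, 1}. In that subpopulation N_3 = 7, -8, 4, 10, -2, mean 2.2.
Difference = 0 − 2.2 = -2.2.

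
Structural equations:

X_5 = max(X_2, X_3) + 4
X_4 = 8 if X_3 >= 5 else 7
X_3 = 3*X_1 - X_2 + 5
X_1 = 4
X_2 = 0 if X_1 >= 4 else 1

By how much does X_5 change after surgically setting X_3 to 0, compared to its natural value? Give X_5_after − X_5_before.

do(X_3=0) replaces the equation X_3 = 3*X_1 - X_2 + 5 with the constant X_3 = 0.
X_2 = 0 if X_1 >= 4 else 1  [with X_1=4]  = 0
X_5 = max(X_2, X_3) + 4  [with X_2=0, X_3=0]  = 4
Without intervention: X_2 = 0 if X_1 >= 4 else 1  [with X_1=4]  = 0; X_3 = 3*X_1 - X_2 + 5  [with X_1=4, X_2=0]  = 17; X_5 = max(X_2, X_3) + 4  [with X_2=0, X_3=17]  = 21.
Change = 4 − 21 = -17.

-17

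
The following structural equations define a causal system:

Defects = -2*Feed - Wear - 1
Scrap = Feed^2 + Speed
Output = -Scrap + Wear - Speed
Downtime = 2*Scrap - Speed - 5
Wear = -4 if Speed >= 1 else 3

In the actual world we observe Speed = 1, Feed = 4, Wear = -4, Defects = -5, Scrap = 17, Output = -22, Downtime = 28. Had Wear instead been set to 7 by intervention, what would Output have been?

The intervention breaks the incoming arrows to Wear: Wear = -4 if Speed >= 1 else 3 no longer applies, and Wear = 7.
Scrap = Feed^2 + Speed  [with Feed=4, Speed=1]  = 17
Output = -Scrap + Wear - Speed  [with Scrap=17, Wear=7, Speed=1]  = -11

-11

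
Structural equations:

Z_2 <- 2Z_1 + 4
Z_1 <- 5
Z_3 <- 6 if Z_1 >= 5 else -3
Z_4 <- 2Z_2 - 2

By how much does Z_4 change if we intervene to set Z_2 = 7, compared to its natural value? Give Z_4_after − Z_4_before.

Under do(Z_2=7), the mechanism Z_2 <- 2Z_1 + 4 is discarded; Z_2 is fixed at 7.
Z_4 = 2Z_2 - 2  [with Z_2=7]  = 12
Without intervention: Z_2 = 2Z_1 + 4  [with Z_1=5]  = 14; Z_4 = 2Z_2 - 2  [with Z_2=14]  = 26.
Change = 12 − 26 = -14.

-14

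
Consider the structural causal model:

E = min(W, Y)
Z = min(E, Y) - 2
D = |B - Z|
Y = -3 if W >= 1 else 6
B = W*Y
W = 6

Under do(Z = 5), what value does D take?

Under do(Z=5), the mechanism Z = min(E, Y) - 2 is discarded; Z is fixed at 5.
Y = -3 if W >= 1 else 6  [with W=6]  = -3
B = W*Y  [with W=6, Y=-3]  = -18
D = |B - Z|  [with B=-18, Z=5]  = 23

23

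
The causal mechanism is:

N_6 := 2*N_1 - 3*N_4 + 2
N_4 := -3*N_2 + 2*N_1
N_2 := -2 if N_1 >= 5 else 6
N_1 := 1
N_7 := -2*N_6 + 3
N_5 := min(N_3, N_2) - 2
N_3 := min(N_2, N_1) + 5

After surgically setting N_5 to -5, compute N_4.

The intervention breaks the incoming arrows to N_5: N_5 := min(N_3, N_2) - 2 no longer applies, and N_5 = -5.
Since N_4 is not a descendant of the intervened variable, it is unaffected.
N_2 = -2 if N_1 >= 5 else 6  [with N_1=1]  = 6
N_4 = -3*N_2 + 2*N_1  [with N_2=6, N_1=1]  = -16

-16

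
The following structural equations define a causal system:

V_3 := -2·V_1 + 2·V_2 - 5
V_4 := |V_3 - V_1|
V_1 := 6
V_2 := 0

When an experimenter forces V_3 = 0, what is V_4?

The intervention breaks the incoming arrows to V_3: V_3 := -2·V_1 + 2·V_2 - 5 no longer applies, and V_3 = 0.
V_4 = |V_3 - V_1|  [with V_3=0, V_1=6]  = 6

6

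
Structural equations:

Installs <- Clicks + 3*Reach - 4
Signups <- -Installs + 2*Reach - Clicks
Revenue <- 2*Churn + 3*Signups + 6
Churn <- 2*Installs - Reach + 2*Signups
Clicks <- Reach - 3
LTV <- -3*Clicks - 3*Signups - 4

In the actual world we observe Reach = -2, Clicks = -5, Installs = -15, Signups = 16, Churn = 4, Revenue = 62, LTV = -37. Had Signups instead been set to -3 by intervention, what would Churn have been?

-34

Intervening sets Signups = -3 and removes its equation (Signups <- -Installs + 2*Reach - Clicks).
Clicks = Reach - 3  [with Reach=-2]  = -5
Installs = Clicks + 3*Reach - 4  [with Clicks=-5, Reach=-2]  = -15
Churn = 2*Installs - Reach + 2*Signups  [with Installs=-15, Reach=-2, Signups=-3]  = -34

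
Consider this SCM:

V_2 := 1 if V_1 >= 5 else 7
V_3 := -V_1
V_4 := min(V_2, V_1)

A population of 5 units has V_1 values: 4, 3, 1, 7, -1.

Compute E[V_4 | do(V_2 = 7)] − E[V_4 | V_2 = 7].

Every unit gets V_2=7 under the intervention. V_4 values become 4, 3, 1, 7, -1; E[V_4|do(V_2=7)] = 2.8.
Conditioning on V_2=7 selects the 4 unit(s) with V_1 ∈ {4, 3, 1, -1}. Their V_4 values: 4, 3, 1, -1. Mean = 1.75.
Difference = 2.8 − 1.75 = 1.05.

1.05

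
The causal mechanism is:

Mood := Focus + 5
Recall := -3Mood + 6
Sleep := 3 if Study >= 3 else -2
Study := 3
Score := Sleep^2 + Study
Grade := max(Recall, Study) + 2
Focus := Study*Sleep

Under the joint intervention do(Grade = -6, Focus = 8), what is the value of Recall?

-33

Setting Grade = -6, Focus = 8 by intervention discards those variables' equations.
Mood = Focus + 5  [with Focus=8]  = 13
Recall = -3Mood + 6  [with Mood=13]  = -33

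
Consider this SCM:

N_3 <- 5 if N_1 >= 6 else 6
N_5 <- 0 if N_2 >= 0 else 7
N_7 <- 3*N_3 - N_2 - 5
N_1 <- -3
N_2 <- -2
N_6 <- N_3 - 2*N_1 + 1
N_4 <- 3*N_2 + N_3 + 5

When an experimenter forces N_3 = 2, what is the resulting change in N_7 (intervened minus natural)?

The intervention breaks the incoming arrows to N_3: N_3 <- 5 if N_1 >= 6 else 6 no longer applies, and N_3 = 2.
N_7 = 3*N_3 - N_2 - 5  [with N_3=2, N_2=-2]  = 3
Without intervention: N_3 = 5 if N_1 >= 6 else 6  [with N_1=-3]  = 6; N_7 = 3*N_3 - N_2 - 5  [with N_3=6, N_2=-2]  = 15.
Change = 3 − 15 = -12.

-12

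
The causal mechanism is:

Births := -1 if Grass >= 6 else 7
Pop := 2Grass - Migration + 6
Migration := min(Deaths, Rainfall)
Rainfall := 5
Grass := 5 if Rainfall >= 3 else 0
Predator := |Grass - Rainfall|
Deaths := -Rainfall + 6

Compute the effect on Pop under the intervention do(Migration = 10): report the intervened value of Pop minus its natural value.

-9

Intervening sets Migration = 10 and removes its equation (Migration := min(Deaths, Rainfall)).
Grass = 5 if Rainfall >= 3 else 0  [with Rainfall=5]  = 5
Pop = 2Grass - Migration + 6  [with Grass=5, Migration=10]  = 6
Without intervention: Grass = 5 if Rainfall >= 3 else 0  [with Rainfall=5]  = 5; Deaths = -Rainfall + 6  [with Rainfall=5]  = 1; Migration = min(Deaths, Rainfall)  [with Deaths=1, Rainfall=5]  = 1; Pop = 2Grass - Migration + 6  [with Grass=5, Migration=1]  = 15.
Change = 6 − 15 = -9.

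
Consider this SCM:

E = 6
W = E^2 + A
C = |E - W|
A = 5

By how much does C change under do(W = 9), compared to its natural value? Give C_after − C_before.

The intervention breaks the incoming arrows to W: W = E^2 + A no longer applies, and W = 9.
C = |E - W|  [with E=6, W=9]  = 3
Without intervention: W = E^2 + A  [with E=6, A=5]  = 41; C = |E - W|  [with E=6, W=41]  = 35.
Change = 3 − 35 = -32.

-32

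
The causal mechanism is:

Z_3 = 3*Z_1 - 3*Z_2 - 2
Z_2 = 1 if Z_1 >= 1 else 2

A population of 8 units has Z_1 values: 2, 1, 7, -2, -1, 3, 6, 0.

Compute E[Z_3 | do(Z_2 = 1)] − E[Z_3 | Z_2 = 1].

-5.4

Every unit gets Z_2=1 under the intervention. Z_3 values become 1, -2, 16, -11, -8, 4, 13, -5; E[Z_3|do(Z_2=1)] = 1.
E[Z_3|Z_2=1] averages over only the 5 units with Z_2=1 (Z_1 = 2, 1, 7, 3, 6): Z_3 = 1, -2, 16, 4, 13, mean 6.4.
Difference = 1 − 6.4 = -5.4.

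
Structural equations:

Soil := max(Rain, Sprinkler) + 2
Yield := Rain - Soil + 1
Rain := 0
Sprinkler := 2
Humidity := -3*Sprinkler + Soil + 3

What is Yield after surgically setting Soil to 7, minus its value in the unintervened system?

do(Soil=7) replaces the equation Soil := max(Rain, Sprinkler) + 2 with the constant Soil = 7.
Yield = Rain - Soil + 1  [with Rain=0, Soil=7]  = -6
Without intervention: Soil = max(Rain, Sprinkler) + 2  [with Rain=0, Sprinkler=2]  = 4; Yield = Rain - Soil + 1  [with Rain=0, Soil=4]  = -3.
Change = -6 − (-3) = -3.

-3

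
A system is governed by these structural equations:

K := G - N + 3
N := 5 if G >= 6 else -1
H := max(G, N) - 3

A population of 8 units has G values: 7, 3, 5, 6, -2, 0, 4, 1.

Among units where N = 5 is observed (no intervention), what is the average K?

Conditioning on N=5 selects the 2 unit(s) with G ∈ {7, 6}. Their K values: 5, 4. Mean = 4.5.

4.5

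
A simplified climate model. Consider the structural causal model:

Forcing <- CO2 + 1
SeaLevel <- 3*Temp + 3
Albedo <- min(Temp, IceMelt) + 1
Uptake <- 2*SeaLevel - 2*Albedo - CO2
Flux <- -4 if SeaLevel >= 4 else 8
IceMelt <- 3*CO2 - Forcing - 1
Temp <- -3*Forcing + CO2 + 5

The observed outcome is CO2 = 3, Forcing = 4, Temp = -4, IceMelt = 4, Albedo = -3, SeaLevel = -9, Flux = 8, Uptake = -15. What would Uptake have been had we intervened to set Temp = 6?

The intervention breaks the incoming arrows to Temp: Temp <- -3*Forcing + CO2 + 5 no longer applies, and Temp = 6.
Forcing = CO2 + 1  [with CO2=3]  = 4
IceMelt = 3*CO2 - Forcing - 1  [with CO2=3, Forcing=4]  = 4
Albedo = min(Temp, IceMelt) + 1  [with Temp=6, IceMelt=4]  = 5
SeaLevel = 3*Temp + 3  [with Temp=6]  = 21
Uptake = 2*SeaLevel - 2*Albedo - CO2  [with SeaLevel=21, Albedo=5, CO2=3]  = 29

29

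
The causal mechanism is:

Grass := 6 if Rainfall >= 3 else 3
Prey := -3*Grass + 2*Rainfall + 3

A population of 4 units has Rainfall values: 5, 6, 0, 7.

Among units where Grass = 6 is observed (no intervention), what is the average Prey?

Observing Grass=6 restricts to units where Grass's equation naturally yields 6: Rainfall ∈ {5, 6, 7}. In that subpopulation Prey = -5, -3, -1, mean -3.

-3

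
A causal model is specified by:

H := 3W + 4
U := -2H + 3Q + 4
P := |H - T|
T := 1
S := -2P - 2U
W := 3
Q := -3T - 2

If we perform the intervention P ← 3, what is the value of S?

68

Intervening sets P = 3 and removes its equation (P := |H - T|).
H = 3W + 4  [with W=3]  = 13
Q = -3T - 2  [with T=1]  = -5
U = -2H + 3Q + 4  [with H=13, Q=-5]  = -37
S = -2P - 2U  [with P=3, U=-37]  = 68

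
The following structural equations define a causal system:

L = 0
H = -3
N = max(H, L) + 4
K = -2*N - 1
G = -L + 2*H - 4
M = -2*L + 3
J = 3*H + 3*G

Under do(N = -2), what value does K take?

The intervention breaks the incoming arrows to N: N = max(H, L) + 4 no longer applies, and N = -2.
K = -2*N - 1  [with N=-2]  = 3

3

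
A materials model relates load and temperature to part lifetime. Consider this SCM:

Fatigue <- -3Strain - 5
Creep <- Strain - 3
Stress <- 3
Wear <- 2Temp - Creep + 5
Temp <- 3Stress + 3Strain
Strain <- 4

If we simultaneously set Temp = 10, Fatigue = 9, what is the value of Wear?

24

The joint intervention fixes Temp = 10, Fatigue = 9, removing each variable's own equation.
Creep = Strain - 3  [with Strain=4]  = 1
Wear = 2Temp - Creep + 5  [with Temp=10, Creep=1]  = 24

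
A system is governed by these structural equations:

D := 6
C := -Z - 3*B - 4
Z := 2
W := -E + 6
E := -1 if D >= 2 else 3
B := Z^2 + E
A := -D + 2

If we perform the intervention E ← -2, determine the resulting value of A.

The intervention breaks the incoming arrows to E: E := -1 if D >= 2 else 3 no longer applies, and E = -2.
A is not downstream of the intervention, so its value is determined by the original equations.
A = -D + 2  [with D=6]  = -4

-4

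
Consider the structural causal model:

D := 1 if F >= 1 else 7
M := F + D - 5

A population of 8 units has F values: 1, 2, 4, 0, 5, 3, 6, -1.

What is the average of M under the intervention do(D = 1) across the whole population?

-1.5

Under do(D=1), D's equation is replaced by D=1 for every unit. Per-unit M: -3, -2, 0, -4, 1, -1, 2, -5. Mean = -1.5.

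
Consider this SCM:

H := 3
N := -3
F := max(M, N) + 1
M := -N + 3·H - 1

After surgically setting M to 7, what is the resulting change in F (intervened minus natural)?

The intervention breaks the incoming arrows to M: M := -N + 3·H - 1 no longer applies, and M = 7.
F = max(M, N) + 1  [with M=7, N=-3]  = 8
Without intervention: M = -N + 3·H - 1  [with N=-3, H=3]  = 11; F = max(M, N) + 1  [with M=11, N=-3]  = 12.
Change = 8 − 12 = -4.

-4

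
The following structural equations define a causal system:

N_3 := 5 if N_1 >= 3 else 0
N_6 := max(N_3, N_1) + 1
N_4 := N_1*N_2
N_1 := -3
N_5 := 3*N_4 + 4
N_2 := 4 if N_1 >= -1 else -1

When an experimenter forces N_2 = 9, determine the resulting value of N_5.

-77

do(N_2=9) replaces the equation N_2 := 4 if N_1 >= -1 else -1 with the constant N_2 = 9.
N_4 = N_1*N_2  [with N_1=-3, N_2=9]  = -27
N_5 = 3*N_4 + 4  [with N_4=-27]  = -77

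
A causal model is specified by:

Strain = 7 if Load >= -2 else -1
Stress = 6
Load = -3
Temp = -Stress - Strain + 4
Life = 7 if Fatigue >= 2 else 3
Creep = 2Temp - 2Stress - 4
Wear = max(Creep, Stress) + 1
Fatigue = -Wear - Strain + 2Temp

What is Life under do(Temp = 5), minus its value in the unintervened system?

4

do(Temp=5) replaces the equation Temp = -Stress - Strain + 4 with the constant Temp = 5.
Strain = 7 if Load >= -2 else -1  [with Load=-3]  = -1
Creep = 2Temp - 2Stress - 4  [with Temp=5, Stress=6]  = -6
Wear = max(Creep, Stress) + 1  [with Creep=-6, Stress=6]  = 7
Fatigue = -Wear - Strain + 2Temp  [with Wear=7, Strain=-1, Temp=5]  = 4
Life = 7 if Fatigue >= 2 else 3  [with Fatigue=4]  = 7
Without intervention: Strain = 7 if Load >= -2 else -1  [with Load=-3]  = -1; Temp = -Stress - Strain + 4  [with Stress=6, Strain=-1]  = -1; Creep = 2Temp - 2Stress - 4  [with Temp=-1, Stress=6]  = -18; Wear = max(Creep, Stress) + 1  [with Creep=-18, Stress=6]  = 7; Fatigue = -Wear - Strain + 2Temp  [with Wear=7, Strain=-1, Temp=-1]  = -8; Life = 7 if Fatigue >= 2 else 3  [with Fatigue=-8]  = 3.
Change = 7 − 3 = 4.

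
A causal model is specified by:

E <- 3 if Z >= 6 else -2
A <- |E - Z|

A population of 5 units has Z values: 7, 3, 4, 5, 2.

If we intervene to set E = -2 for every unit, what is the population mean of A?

Under do(E=-2), E's equation is replaced by E=-2 for every unit. Per-unit A: 9, 5, 6, 7, 4. Mean = 6.2.

6.2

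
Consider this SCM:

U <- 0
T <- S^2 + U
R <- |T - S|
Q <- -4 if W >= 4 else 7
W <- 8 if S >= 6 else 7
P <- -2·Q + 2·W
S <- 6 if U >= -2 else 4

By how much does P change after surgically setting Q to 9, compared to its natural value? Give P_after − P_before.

-26

The intervention breaks the incoming arrows to Q: Q <- -4 if W >= 4 else 7 no longer applies, and Q = 9.
S = 6 if U >= -2 else 4  [with U=0]  = 6
W = 8 if S >= 6 else 7  [with S=6]  = 8
P = -2·Q + 2·W  [with Q=9, W=8]  = -2
Without intervention: S = 6 if U >= -2 else 4  [with U=0]  = 6; W = 8 if S >= 6 else 7  [with S=6]  = 8; Q = -4 if W >= 4 else 7  [with W=8]  = -4; P = -2·Q + 2·W  [with Q=-4, W=8]  = 24.
Change = -2 − 24 = -26.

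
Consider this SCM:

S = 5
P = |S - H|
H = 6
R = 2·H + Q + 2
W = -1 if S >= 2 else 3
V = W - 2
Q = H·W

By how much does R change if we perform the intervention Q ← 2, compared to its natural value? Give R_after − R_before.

8

The intervention breaks the incoming arrows to Q: Q = H·W no longer applies, and Q = 2.
R = 2·H + Q + 2  [with H=6, Q=2]  = 16
Without intervention: W = -1 if S >= 2 else 3  [with S=5]  = -1; Q = H·W  [with H=6, W=-1]  = -6; R = 2·H + Q + 2  [with H=6, Q=-6]  = 8.
Change = 16 − 8 = 8.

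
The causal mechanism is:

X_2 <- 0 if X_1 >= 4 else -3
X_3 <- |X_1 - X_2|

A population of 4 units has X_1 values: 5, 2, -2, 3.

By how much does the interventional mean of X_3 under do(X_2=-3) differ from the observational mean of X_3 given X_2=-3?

Under do(X_2=-3), X_2's equation is replaced by X_2=-3 for every unit. Per-unit X_3: 8, 5, 1, 6. Mean = 5.
E[X_3|X_2=-3] averages over only the 3 units with X_2=-3 (X_1 = 2, -2, 3): X_3 = 5, 1, 6, mean 4.
Difference = 5 − 4 = 1.

1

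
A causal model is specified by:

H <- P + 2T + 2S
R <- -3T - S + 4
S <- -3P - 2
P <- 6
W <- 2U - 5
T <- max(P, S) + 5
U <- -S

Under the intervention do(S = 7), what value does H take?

44

Under do(S=7), the mechanism S <- -3P - 2 is discarded; S is fixed at 7.
T = max(P, S) + 5  [with P=6, S=7]  = 12
H = P + 2T + 2S  [with P=6, T=12, S=7]  = 44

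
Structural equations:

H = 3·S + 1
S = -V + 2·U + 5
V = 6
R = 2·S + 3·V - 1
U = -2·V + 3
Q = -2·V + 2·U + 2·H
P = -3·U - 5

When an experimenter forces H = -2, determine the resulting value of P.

The intervention breaks the incoming arrows to H: H = 3·S + 1 no longer applies, and H = -2.
Since P is not a descendant of the intervened variable, it is unaffected.
U = -2·V + 3  [with V=6]  = -9
P = -3·U - 5  [with U=-9]  = 22

22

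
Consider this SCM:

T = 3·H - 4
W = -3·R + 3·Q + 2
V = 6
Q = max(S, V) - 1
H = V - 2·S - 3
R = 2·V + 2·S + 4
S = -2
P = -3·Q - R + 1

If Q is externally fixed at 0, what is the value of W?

-34

do(Q=0) replaces the equation Q = max(S, V) - 1 with the constant Q = 0.
R = 2·V + 2·S + 4  [with V=6, S=-2]  = 12
W = -3·R + 3·Q + 2  [with R=12, Q=0]  = -34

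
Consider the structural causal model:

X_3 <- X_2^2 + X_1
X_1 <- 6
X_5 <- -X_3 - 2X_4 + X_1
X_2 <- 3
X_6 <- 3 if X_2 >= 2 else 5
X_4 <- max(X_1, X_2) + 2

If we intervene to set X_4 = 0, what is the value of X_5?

Intervening sets X_4 = 0 and removes its equation (X_4 <- max(X_1, X_2) + 2).
X_3 = X_2^2 + X_1  [with X_2=3, X_1=6]  = 15
X_5 = -X_3 - 2X_4 + X_1  [with X_3=15, X_4=0, X_1=6]  = -9

-9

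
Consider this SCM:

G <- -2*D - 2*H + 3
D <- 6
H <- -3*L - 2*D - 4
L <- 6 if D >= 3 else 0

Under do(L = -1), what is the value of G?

Under do(L=-1), the mechanism L <- 6 if D >= 3 else 0 is discarded; L is fixed at -1.
H = -3*L - 2*D - 4  [with L=-1, D=6]  = -13
G = -2*D - 2*H + 3  [with D=6, H=-13]  = 17

17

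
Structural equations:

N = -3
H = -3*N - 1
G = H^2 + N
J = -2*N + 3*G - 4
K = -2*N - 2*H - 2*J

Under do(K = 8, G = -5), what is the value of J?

-13

Under do(K = 8, G = -5), each intervened variable's structural equation is replaced by its fixed value.
J = -2*N + 3*G - 4  [with N=-3, G=-5]  = -13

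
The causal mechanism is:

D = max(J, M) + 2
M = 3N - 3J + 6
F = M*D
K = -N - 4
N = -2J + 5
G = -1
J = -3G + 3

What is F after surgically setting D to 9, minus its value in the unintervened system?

Under do(D=9), the mechanism D = max(J, M) + 2 is discarded; D is fixed at 9.
J = -3G + 3  [with G=-1]  = 6
N = -2J + 5  [with J=6]  = -7
M = 3N - 3J + 6  [with N=-7, J=6]  = -33
F = M*D  [with M=-33, D=9]  = -297
Without intervention: J = -3G + 3  [with G=-1]  = 6; N = -2J + 5  [with J=6]  = -7; M = 3N - 3J + 6  [with N=-7, J=6]  = -33; D = max(J, M) + 2  [with J=6, M=-33]  = 8; F = M*D  [with M=-33, D=8]  = -264.
Change = -297 − (-264) = -33.

-33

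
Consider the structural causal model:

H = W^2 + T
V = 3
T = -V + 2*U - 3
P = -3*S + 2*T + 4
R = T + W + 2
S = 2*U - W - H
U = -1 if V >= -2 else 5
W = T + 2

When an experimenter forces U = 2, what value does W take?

0

Under do(U=2), the mechanism U = -1 if V >= -2 else 5 is discarded; U is fixed at 2.
T = -V + 2*U - 3  [with V=3, U=2]  = -2
W = T + 2  [with T=-2]  = 0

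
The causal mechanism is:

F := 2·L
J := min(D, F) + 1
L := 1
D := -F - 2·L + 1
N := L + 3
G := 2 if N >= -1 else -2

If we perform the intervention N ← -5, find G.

-2

do(N=-5) replaces the equation N := L + 3 with the constant N = -5.
G = 2 if N >= -1 else -2  [with N=-5]  = -2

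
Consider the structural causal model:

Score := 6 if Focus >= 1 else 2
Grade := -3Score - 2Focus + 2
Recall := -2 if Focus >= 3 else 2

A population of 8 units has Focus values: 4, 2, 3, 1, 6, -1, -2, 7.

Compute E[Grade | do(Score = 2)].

do(Score=2) breaks Score's dependence on Focus. With Score=2 fixed, Grade across the units is -12, -8, -10, -6, -16, -2, 0, -18, mean -9.

-9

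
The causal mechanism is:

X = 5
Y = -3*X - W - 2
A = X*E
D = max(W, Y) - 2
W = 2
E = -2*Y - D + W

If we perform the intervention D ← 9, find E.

Intervening sets D = 9 and removes its equation (D = max(W, Y) - 2).
Y = -3*X - W - 2  [with X=5, W=2]  = -19
E = -2*Y - D + W  [with Y=-19, D=9, W=2]  = 31

31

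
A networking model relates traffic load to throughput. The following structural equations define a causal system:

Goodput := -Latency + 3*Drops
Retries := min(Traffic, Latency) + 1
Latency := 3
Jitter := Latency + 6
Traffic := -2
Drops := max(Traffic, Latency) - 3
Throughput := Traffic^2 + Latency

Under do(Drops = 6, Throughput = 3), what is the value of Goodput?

Under do(Drops = 6, Throughput = 3), each intervened variable's structural equation is replaced by its fixed value.
Goodput = -Latency + 3*Drops  [with Latency=3, Drops=6]  = 15

15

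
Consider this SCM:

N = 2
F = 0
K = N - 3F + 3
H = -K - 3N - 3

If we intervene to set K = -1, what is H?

The intervention breaks the incoming arrows to K: K = N - 3F + 3 no longer applies, and K = -1.
H = -K - 3N - 3  [with K=-1, N=2]  = -8

-8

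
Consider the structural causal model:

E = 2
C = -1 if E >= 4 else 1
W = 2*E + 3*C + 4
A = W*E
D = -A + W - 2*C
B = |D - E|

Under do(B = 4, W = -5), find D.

3

Under do(B = 4, W = -5), each intervened variable's structural equation is replaced by its fixed value.
C = -1 if E >= 4 else 1  [with E=2]  = 1
A = W*E  [with W=-5, E=2]  = -10
D = -A + W - 2*C  [with A=-10, W=-5, C=1]  = 3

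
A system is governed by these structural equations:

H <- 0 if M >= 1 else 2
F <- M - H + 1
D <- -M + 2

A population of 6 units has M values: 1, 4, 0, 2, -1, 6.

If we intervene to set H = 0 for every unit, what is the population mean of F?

do(H=0) breaks H's dependence on M. With H=0 fixed, F across the units is 2, 5, 1, 3, 0, 7, mean 3.

3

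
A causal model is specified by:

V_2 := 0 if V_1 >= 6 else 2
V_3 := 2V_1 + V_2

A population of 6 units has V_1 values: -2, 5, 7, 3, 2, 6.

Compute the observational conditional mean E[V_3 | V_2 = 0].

13

E[V_3|V_2=0] averages over only the 2 units with V_2=0 (V_1 = 7, 6): V_3 = 14, 12, mean 13.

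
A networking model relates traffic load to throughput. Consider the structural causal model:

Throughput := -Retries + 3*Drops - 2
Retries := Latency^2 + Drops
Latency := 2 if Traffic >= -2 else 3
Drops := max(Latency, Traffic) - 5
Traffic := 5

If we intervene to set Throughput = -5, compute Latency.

2

Under do(Throughput=-5), the mechanism Throughput := -Retries + 3*Drops - 2 is discarded; Throughput is fixed at -5.
No directed path runs from Throughput to Latency, so Latency keeps its natural value.
Latency = 2 if Traffic >= -2 else 3  [with Traffic=5]  = 2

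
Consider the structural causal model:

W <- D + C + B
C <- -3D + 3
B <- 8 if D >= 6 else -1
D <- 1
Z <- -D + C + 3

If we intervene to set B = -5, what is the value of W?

-4

do(B=-5) replaces the equation B <- 8 if D >= 6 else -1 with the constant B = -5.
C = -3D + 3  [with D=1]  = 0
W = D + C + B  [with D=1, C=0, B=-5]  = -4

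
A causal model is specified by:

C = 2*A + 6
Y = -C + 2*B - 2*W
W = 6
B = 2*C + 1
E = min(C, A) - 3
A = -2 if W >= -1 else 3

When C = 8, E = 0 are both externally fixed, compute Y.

14

Setting C = 8, E = 0 by intervention discards those variables' equations.
B = 2*C + 1  [with C=8]  = 17
Y = -C + 2*B - 2*W  [with C=8, B=17, W=6]  = 14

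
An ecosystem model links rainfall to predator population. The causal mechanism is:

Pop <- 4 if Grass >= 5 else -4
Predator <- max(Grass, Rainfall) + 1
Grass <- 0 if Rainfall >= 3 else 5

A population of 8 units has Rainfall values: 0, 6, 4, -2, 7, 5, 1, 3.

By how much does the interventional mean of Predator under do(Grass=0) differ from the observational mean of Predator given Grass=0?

Every unit gets Grass=0 under the intervention. Predator values become 1, 7, 5, 1, 8, 6, 2, 4; E[Predator|do(Grass=0)] = 4.25.
Observing Grass=0 restricts to units where Grass's equation naturally yields 0: Rainfall ∈ {6, 4, 7, 5, 3}. In that subpopulation Predator = 7, 5, 8, 6, 4, mean 6.
Difference = 4.25 − 6 = -1.75.

-1.75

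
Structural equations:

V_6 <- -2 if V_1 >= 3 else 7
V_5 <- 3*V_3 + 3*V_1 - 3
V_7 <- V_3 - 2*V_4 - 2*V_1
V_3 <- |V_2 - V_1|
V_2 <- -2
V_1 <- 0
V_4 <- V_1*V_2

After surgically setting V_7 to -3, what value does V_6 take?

Intervening sets V_7 = -3 and removes its equation (V_7 <- V_3 - 2*V_4 - 2*V_1).
Since V_6 is not a descendant of the intervened variable, it is unaffected.
V_6 = -2 if V_1 >= 3 else 7  [with V_1=0]  = 7

7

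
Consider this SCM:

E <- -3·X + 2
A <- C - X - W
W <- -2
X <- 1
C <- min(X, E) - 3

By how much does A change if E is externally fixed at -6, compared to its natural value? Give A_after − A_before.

do(E=-6) replaces the equation E <- -3·X + 2 with the constant E = -6.
C = min(X, E) - 3  [with X=1, E=-6]  = -9
A = C - X - W  [with C=-9, X=1, W=-2]  = -8
Without intervention: E = -3·X + 2  [with X=1]  = -1; C = min(X, E) - 3  [with X=1, E=-1]  = -4; A = C - X - W  [with C=-4, X=1, W=-2]  = -3.
Change = -8 − (-3) = -5.

-5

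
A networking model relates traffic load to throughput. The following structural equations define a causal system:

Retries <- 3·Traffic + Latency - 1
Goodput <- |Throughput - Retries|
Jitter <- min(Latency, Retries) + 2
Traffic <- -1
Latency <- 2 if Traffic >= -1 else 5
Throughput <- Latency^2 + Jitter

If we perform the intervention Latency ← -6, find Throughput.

28

do(Latency=-6) replaces the equation Latency <- 2 if Traffic >= -1 else 5 with the constant Latency = -6.
Retries = 3·Traffic + Latency - 1  [with Traffic=-1, Latency=-6]  = -10
Jitter = min(Latency, Retries) + 2  [with Latency=-6, Retries=-10]  = -8
Throughput = Latency^2 + Jitter  [with Latency=-6, Jitter=-8]  = 28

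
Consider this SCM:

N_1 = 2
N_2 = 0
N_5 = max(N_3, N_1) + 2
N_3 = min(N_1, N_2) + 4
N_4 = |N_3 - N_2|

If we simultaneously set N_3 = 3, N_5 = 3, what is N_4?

3

The joint intervention fixes N_3 = 3, N_5 = 3, removing each variable's own equation.
N_4 = |N_3 - N_2|  [with N_3=3, N_2=0]  = 3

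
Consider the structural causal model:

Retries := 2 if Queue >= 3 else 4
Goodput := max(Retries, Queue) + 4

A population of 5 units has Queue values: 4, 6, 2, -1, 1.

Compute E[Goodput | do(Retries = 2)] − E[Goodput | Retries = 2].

Under do(Retries=2), Retries's equation is replaced by Retries=2 for every unit. Per-unit Goodput: 8, 10, 6, 6, 6. Mean = 7.2.
E[Goodput|Retries=2] averages over only the 2 units with Retries=2 (Queue = 4, 6): Goodput = 8, 10, mean 9.
Difference = 7.2 − 9 = -1.8.

-1.8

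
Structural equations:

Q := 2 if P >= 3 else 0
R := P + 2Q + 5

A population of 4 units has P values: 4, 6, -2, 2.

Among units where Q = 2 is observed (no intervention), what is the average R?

14

Observing Q=2 restricts to units where Q's equation naturally yields 2: P ∈ {4, 6}. In that subpopulation R = 13, 15, mean 14.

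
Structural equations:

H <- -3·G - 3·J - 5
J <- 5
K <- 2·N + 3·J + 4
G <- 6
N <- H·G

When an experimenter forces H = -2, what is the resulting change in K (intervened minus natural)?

432

do(H=-2) replaces the equation H <- -3·G - 3·J - 5 with the constant H = -2.
N = H·G  [with H=-2, G=6]  = -12
K = 2·N + 3·J + 4  [with N=-12, J=5]  = -5
Without intervention: H = -3·G - 3·J - 5  [with G=6, J=5]  = -38; N = H·G  [with H=-38, G=6]  = -228; K = 2·N + 3·J + 4  [with N=-228, J=5]  = -437.
Change = -5 − (-437) = 432.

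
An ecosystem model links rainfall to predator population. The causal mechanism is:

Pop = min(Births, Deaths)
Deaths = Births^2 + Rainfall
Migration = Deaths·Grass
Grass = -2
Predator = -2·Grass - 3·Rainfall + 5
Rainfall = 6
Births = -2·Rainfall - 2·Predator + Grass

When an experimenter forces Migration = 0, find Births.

do(Migration=0) replaces the equation Migration = Deaths·Grass with the constant Migration = 0.
No directed path runs from Migration to Births, so Births keeps its natural value.
Predator = -2·Grass - 3·Rainfall + 5  [with Grass=-2, Rainfall=6]  = -9
Births = -2·Rainfall - 2·Predator + Grass  [with Rainfall=6, Predator=-9, Grass=-2]  = 4

4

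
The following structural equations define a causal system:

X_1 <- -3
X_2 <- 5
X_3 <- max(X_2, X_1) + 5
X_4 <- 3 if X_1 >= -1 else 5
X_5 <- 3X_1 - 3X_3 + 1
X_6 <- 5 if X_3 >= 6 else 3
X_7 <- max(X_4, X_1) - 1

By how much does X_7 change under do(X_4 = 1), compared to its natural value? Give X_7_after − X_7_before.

The intervention breaks the incoming arrows to X_4: X_4 <- 3 if X_1 >= -1 else 5 no longer applies, and X_4 = 1.
X_7 = max(X_4, X_1) - 1  [with X_4=1, X_1=-3]  = 0
Without intervention: X_4 = 3 if X_1 >= -1 else 5  [with X_1=-3]  = 5; X_7 = max(X_4, X_1) - 1  [with X_4=5, X_1=-3]  = 4.
Change = 0 − 4 = -4.

-4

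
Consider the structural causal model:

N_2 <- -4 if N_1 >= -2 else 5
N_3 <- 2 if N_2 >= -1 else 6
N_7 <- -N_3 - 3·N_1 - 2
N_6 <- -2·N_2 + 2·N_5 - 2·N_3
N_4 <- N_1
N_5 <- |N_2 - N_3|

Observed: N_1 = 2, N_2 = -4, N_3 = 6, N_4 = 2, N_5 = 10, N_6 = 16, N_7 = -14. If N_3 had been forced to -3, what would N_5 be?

do(N_3=-3) replaces the equation N_3 <- 2 if N_2 >= -1 else 6 with the constant N_3 = -3.
N_2 = -4 if N_1 >= -2 else 5  [with N_1=2]  = -4
N_5 = |N_2 - N_3|  [with N_2=-4, N_3=-3]  = 1

1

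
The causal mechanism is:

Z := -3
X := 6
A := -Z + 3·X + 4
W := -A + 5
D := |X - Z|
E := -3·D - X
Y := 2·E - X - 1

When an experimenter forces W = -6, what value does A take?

Under do(W=-6), the mechanism W := -A + 5 is discarded; W is fixed at -6.
Since A is not a descendant of the intervened variable, it is unaffected.
A = -Z + 3·X + 4  [with Z=-3, X=6]  = 25

25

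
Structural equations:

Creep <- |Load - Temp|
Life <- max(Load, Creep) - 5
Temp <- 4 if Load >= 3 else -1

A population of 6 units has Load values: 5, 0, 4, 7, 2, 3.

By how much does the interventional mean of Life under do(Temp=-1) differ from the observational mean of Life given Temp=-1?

2.5

Every unit gets Temp=-1 under the intervention. Life values become 1, -4, 0, 3, -2, -1; E[Life|do(Temp=-1)] = -0.5.
E[Life|Temp=-1] averages over only the 2 units with Temp=-1 (Load = 0, 2): Life = -4, -2, mean -3.
Difference = -0.5 − (-3) = 2.5.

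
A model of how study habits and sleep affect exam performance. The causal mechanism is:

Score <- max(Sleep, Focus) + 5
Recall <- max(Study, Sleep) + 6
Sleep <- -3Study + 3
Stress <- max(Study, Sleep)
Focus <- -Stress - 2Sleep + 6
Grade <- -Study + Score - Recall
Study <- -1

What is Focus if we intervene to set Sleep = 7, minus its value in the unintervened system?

-3

Under do(Sleep=7), the mechanism Sleep <- -3Study + 3 is discarded; Sleep is fixed at 7.
Stress = max(Study, Sleep)  [with Study=-1, Sleep=7]  = 7
Focus = -Stress - 2Sleep + 6  [with Stress=7, Sleep=7]  = -15
Without intervention: Sleep = -3Study + 3  [with Study=-1]  = 6; Stress = max(Study, Sleep)  [with Study=-1, Sleep=6]  = 6; Focus = -Stress - 2Sleep + 6  [with Stress=6, Sleep=6]  = -12.
Change = -15 − (-12) = -3.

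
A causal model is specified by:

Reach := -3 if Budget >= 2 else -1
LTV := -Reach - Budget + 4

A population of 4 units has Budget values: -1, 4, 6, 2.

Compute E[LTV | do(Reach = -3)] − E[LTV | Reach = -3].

1.25

Under do(Reach=-3), Reach's equation is replaced by Reach=-3 for every unit. Per-unit LTV: 8, 3, 1, 5. Mean = 4.25.
Conditioning on Reach=-3 selects the 3 unit(s) with Budget ∈ {4, 6, 2}. Their LTV values: 3, 1, 5. Mean = 3.
Difference = 4.25 − 3 = 1.25.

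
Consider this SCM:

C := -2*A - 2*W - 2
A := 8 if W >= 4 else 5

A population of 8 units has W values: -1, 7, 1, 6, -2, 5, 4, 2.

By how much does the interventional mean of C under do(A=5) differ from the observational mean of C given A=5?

do(A=5) breaks A's dependence on W. With A=5 fixed, C across the units is -10, -26, -14, -24, -8, -22, -20, -16, mean -17.5.
Conditioning on A=5 selects the 4 unit(s) with W ∈ {-1, 1, -2, 2}. Their C values: -10, -14, -8, -16. Mean = -12.
Difference = -17.5 − (-12) = -5.5.

-5.5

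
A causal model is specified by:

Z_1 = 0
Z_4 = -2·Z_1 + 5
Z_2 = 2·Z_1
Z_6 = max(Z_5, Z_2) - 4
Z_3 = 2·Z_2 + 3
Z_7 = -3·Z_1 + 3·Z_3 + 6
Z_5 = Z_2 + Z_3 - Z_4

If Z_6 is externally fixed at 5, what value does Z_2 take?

do(Z_6=5) replaces the equation Z_6 = max(Z_5, Z_2) - 4 with the constant Z_6 = 5.
Z_2 is not downstream of the intervention, so its value is determined by the original equations.
Z_2 = 2·Z_1  [with Z_1=0]  = 0

0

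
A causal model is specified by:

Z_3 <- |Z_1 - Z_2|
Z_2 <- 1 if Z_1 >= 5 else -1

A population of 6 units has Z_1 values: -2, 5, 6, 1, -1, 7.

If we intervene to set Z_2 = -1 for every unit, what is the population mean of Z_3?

Under do(Z_2=-1), Z_2's equation is replaced by Z_2=-1 for every unit. Per-unit Z_3: 1, 6, 7, 2, 0, 8. Mean = 4.

4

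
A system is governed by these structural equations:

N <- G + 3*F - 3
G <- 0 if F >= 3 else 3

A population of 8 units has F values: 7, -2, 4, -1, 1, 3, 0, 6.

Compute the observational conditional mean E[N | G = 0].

12

Observing G=0 restricts to units where G's equation naturally yields 0: F ∈ {7, 4, 3, 6}. In that subpopulation N = 18, 9, 6, 15, mean 12.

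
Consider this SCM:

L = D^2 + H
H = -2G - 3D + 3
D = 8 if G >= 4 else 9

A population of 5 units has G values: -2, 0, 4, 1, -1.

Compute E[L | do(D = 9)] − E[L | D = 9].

-1.8

The intervention sets D=9 in all 5 units regardless of G. Recomputing L per unit gives 61, 57, 49, 55, 59; average 56.2.
Conditioning on D=9 selects the 4 unit(s) with G ∈ {-2, 0, 1, -1}. Their L values: 61, 57, 55, 59. Mean = 58.
Difference = 56.2 − 58 = -1.8.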